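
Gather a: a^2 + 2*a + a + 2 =a^2 + 3*a + 2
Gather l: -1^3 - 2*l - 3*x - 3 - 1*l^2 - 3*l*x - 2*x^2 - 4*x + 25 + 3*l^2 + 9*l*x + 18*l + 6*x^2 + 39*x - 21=2*l^2 + l*(6*x + 16) + 4*x^2 + 32*x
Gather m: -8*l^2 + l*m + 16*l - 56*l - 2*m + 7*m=-8*l^2 - 40*l + m*(l + 5)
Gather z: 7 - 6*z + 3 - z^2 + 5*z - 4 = -z^2 - z + 6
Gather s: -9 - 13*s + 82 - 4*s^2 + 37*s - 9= -4*s^2 + 24*s + 64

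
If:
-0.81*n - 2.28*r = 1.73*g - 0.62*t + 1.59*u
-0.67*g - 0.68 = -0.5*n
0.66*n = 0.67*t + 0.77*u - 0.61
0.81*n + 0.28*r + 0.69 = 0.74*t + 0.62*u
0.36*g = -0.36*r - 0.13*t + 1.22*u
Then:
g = 1.06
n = 2.79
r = -1.13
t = 3.28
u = 0.33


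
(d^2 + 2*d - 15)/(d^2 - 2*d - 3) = (d + 5)/(d + 1)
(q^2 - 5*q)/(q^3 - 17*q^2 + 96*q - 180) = q/(q^2 - 12*q + 36)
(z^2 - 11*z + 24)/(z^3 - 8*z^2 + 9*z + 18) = (z - 8)/(z^2 - 5*z - 6)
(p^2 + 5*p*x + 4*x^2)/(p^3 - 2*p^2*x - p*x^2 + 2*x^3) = (p + 4*x)/(p^2 - 3*p*x + 2*x^2)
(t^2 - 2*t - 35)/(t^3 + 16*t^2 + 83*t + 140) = (t - 7)/(t^2 + 11*t + 28)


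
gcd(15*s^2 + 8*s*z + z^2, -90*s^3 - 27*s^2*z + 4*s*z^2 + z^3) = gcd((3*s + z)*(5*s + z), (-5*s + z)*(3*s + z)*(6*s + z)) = 3*s + z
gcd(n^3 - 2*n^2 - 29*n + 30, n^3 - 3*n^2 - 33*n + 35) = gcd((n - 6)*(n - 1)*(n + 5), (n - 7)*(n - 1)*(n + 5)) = n^2 + 4*n - 5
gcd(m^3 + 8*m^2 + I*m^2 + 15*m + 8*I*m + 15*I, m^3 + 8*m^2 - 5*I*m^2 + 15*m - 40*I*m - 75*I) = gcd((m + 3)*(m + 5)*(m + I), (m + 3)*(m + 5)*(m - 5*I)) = m^2 + 8*m + 15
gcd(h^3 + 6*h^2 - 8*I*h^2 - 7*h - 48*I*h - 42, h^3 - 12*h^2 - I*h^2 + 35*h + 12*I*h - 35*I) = h - I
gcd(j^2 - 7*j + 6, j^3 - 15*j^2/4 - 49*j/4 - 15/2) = j - 6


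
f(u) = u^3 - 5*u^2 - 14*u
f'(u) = 3*u^2 - 10*u - 14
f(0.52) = -8.49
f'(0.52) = -18.39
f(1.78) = -35.12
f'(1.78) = -22.29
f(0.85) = -14.90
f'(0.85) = -20.33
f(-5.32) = -217.60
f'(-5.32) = 124.11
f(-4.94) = -173.41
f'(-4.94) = 108.61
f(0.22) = -3.31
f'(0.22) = -16.05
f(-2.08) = -1.51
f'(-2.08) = 19.78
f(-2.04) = -0.74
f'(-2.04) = 18.88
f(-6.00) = -312.00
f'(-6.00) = 154.00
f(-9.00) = -1008.00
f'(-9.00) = 319.00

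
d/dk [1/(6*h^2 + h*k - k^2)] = (-h + 2*k)/(6*h^2 + h*k - k^2)^2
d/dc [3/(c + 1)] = -3/(c + 1)^2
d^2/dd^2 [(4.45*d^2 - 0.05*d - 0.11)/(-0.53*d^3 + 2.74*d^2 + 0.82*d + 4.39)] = (-2.50001*d^6 + 0.084270000000032*d^5 - 11.668692*d^4 - 126.718542*d^3 + 327.22782*d^2 - 0.590069999999996*d - 174.380034)/(0.148877*d^9 - 2.308998*d^8 + 11.24607*d^7 - 17.125453*d^6 + 20.851368*d^5 - 92.954856*d^4 - 29.089441*d^3 - 167.27217*d^2 - 47.409366*d - 84.604519)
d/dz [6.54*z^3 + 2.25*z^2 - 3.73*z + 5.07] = 19.62*z^2 + 4.5*z - 3.73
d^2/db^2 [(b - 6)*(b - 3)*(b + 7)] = 6*b - 4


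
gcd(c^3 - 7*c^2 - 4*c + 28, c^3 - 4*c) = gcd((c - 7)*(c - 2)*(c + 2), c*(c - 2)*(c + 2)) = c^2 - 4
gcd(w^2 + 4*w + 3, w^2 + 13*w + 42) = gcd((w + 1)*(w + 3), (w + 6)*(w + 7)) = 1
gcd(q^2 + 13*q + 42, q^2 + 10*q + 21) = q + 7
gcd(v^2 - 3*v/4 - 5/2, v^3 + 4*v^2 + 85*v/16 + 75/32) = v + 5/4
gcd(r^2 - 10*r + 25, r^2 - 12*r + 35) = r - 5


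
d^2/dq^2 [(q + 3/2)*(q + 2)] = 2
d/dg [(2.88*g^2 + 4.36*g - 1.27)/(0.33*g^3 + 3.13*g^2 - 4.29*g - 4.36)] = (-0.9504*g^4 - 2.8776*g^3 - 24.7447*g^2 - 17.1634*g - 24.4579)/(0.1089*g^6 + 2.0658*g^5 + 6.9655*g^4 - 29.733*g^3 - 8.8895*g^2 + 37.4088*g + 19.0096)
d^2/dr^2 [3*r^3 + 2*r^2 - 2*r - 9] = 18*r + 4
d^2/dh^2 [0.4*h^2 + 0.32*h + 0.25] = 0.800000000000000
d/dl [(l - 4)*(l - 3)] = 2*l - 7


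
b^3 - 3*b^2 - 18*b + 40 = (b - 5)*(b - 2)*(b + 4)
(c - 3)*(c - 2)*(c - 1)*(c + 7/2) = c^4 - 5*c^3/2 - 10*c^2 + 65*c/2 - 21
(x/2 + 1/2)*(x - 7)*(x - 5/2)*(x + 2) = x^4/2 - 13*x^3/4 - 9*x^2/2 + 67*x/4 + 35/2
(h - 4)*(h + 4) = h^2 - 16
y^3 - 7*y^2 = y^2*(y - 7)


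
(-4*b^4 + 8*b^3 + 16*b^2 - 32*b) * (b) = -4*b^5 + 8*b^4 + 16*b^3 - 32*b^2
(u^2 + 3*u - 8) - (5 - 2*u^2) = 3*u^2 + 3*u - 13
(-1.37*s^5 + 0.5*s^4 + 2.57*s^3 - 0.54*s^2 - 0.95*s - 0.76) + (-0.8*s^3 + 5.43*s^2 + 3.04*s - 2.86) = -1.37*s^5 + 0.5*s^4 + 1.77*s^3 + 4.89*s^2 + 2.09*s - 3.62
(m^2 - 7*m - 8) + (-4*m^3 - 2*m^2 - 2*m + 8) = -4*m^3 - m^2 - 9*m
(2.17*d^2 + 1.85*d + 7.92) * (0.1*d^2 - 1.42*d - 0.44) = 0.217*d^4 - 2.8964*d^3 - 2.7898*d^2 - 12.0604*d - 3.4848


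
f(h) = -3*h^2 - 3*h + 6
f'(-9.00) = 51.00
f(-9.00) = -210.00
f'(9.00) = -57.00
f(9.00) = -264.00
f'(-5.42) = 29.52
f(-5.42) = -65.87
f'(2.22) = -16.32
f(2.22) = -15.45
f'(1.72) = -13.32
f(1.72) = -8.04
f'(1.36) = -11.16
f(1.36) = -3.63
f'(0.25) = -4.50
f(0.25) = 5.06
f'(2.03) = -15.18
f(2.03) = -12.45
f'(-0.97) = 2.82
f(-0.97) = 6.09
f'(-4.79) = 25.74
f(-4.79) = -48.46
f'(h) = -6*h - 3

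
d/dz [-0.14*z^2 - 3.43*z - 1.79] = -0.28*z - 3.43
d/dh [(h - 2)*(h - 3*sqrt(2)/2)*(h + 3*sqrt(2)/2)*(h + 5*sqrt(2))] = 4*h^3 - 6*h^2 + 15*sqrt(2)*h^2 - 20*sqrt(2)*h - 9*h - 45*sqrt(2)/2 + 9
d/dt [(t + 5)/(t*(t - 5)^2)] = (-2*t^2 - 15*t + 25)/(t^2*(t^3 - 15*t^2 + 75*t - 125))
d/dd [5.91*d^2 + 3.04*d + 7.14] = 11.82*d + 3.04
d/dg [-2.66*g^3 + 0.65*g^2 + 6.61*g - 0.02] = -7.98*g^2 + 1.3*g + 6.61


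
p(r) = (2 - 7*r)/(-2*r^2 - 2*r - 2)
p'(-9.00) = -0.06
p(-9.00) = -0.45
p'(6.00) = -0.06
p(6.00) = 0.47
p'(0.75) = 0.75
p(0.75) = 0.70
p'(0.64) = 1.03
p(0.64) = 0.60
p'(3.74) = -0.11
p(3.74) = 0.65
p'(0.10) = 3.79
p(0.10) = -0.59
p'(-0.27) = 5.75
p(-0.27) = -2.42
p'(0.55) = 1.32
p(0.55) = 0.50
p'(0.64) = 1.03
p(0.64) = 0.60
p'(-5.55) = -0.17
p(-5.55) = -0.78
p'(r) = (2 - 7*r)*(4*r + 2)/(-2*r^2 - 2*r - 2)^2 - 7/(-2*r^2 - 2*r - 2) = (7*r^2 + 7*r - (2*r + 1)*(7*r - 2) + 7)/(2*(r^2 + r + 1)^2)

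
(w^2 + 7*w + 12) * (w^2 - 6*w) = w^4 + w^3 - 30*w^2 - 72*w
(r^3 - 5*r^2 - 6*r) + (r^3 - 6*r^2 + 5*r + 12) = 2*r^3 - 11*r^2 - r + 12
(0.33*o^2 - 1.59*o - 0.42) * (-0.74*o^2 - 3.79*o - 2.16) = -0.2442*o^4 - 0.0741000000000001*o^3 + 5.6241*o^2 + 5.0262*o + 0.9072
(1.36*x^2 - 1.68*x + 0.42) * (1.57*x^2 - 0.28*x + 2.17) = 2.1352*x^4 - 3.0184*x^3 + 4.081*x^2 - 3.7632*x + 0.9114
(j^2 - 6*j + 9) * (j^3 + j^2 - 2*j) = j^5 - 5*j^4 + j^3 + 21*j^2 - 18*j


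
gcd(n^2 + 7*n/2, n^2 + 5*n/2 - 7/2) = n + 7/2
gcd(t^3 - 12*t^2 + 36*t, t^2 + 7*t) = t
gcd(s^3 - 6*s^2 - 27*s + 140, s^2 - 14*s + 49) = s - 7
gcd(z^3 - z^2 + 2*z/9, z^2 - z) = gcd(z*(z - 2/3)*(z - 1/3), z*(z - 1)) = z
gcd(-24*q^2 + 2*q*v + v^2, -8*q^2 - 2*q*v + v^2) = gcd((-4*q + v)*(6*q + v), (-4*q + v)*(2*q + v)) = 4*q - v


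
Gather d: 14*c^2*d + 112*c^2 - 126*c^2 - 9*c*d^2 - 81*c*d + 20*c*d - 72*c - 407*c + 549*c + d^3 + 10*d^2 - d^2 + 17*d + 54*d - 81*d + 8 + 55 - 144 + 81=-14*c^2 + 70*c + d^3 + d^2*(9 - 9*c) + d*(14*c^2 - 61*c - 10)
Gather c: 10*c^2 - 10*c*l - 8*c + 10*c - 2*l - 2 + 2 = 10*c^2 + c*(2 - 10*l) - 2*l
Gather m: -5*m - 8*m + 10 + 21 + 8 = 39 - 13*m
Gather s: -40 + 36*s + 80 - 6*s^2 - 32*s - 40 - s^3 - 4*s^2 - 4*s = -s^3 - 10*s^2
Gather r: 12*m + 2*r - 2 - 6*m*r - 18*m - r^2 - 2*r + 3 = -6*m*r - 6*m - r^2 + 1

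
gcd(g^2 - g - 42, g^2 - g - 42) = g^2 - g - 42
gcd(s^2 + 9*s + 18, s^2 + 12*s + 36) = s + 6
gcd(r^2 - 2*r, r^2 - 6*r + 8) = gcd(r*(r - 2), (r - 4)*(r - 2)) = r - 2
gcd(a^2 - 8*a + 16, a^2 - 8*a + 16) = a^2 - 8*a + 16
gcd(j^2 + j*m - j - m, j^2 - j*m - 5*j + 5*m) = 1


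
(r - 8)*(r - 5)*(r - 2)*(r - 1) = r^4 - 16*r^3 + 81*r^2 - 146*r + 80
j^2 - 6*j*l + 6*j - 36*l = (j + 6)*(j - 6*l)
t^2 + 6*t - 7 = (t - 1)*(t + 7)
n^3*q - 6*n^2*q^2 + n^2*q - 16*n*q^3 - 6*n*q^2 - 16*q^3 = (n - 8*q)*(n + 2*q)*(n*q + q)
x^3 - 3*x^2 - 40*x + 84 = (x - 7)*(x - 2)*(x + 6)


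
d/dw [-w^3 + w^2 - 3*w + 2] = -3*w^2 + 2*w - 3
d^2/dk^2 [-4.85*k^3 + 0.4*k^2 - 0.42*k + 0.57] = 0.8 - 29.1*k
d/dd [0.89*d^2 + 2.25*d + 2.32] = 1.78*d + 2.25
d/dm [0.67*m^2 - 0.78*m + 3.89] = 1.34*m - 0.78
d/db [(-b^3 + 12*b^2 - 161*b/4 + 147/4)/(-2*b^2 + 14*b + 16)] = (4*b^4 - 56*b^3 + 79*b^2 + 1062*b - 2317)/(8*(b^4 - 14*b^3 + 33*b^2 + 112*b + 64))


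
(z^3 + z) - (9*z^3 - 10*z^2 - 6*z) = -8*z^3 + 10*z^2 + 7*z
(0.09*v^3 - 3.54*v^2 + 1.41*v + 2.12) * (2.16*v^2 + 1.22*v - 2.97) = 0.1944*v^5 - 7.5366*v^4 - 1.5405*v^3 + 16.8132*v^2 - 1.6013*v - 6.2964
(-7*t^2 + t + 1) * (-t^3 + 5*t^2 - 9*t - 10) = 7*t^5 - 36*t^4 + 67*t^3 + 66*t^2 - 19*t - 10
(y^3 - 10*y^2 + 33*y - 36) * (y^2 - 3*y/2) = y^5 - 23*y^4/2 + 48*y^3 - 171*y^2/2 + 54*y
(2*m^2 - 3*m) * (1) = 2*m^2 - 3*m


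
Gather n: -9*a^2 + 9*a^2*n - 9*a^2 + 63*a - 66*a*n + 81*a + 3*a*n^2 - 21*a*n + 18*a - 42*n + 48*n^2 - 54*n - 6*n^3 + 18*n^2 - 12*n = -18*a^2 + 162*a - 6*n^3 + n^2*(3*a + 66) + n*(9*a^2 - 87*a - 108)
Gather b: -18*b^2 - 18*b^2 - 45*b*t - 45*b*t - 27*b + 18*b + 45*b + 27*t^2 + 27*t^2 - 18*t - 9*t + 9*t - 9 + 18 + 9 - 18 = -36*b^2 + b*(36 - 90*t) + 54*t^2 - 18*t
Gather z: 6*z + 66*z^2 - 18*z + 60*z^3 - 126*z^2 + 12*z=60*z^3 - 60*z^2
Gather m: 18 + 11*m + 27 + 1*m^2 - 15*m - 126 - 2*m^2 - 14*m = -m^2 - 18*m - 81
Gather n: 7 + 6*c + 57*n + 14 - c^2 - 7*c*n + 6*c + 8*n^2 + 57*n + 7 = -c^2 + 12*c + 8*n^2 + n*(114 - 7*c) + 28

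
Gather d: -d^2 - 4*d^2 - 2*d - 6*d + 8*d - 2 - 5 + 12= 5 - 5*d^2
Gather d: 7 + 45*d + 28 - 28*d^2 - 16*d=-28*d^2 + 29*d + 35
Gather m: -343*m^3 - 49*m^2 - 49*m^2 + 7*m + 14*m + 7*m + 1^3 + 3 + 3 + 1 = -343*m^3 - 98*m^2 + 28*m + 8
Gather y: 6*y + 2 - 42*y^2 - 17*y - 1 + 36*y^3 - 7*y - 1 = 36*y^3 - 42*y^2 - 18*y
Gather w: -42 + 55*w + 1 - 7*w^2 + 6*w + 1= -7*w^2 + 61*w - 40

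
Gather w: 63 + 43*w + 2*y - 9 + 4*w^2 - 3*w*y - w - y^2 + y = 4*w^2 + w*(42 - 3*y) - y^2 + 3*y + 54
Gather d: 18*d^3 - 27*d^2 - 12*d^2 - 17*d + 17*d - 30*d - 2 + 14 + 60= 18*d^3 - 39*d^2 - 30*d + 72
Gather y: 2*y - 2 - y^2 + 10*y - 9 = -y^2 + 12*y - 11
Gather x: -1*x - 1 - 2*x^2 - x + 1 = -2*x^2 - 2*x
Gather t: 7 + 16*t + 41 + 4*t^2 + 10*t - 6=4*t^2 + 26*t + 42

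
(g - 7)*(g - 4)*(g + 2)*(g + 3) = g^4 - 6*g^3 - 21*g^2 + 74*g + 168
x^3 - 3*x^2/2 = x^2*(x - 3/2)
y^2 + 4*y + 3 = (y + 1)*(y + 3)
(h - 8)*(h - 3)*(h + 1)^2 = h^4 - 9*h^3 + 3*h^2 + 37*h + 24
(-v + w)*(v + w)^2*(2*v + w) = -2*v^4 - 3*v^3*w + v^2*w^2 + 3*v*w^3 + w^4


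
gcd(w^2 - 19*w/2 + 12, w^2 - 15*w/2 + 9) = w - 3/2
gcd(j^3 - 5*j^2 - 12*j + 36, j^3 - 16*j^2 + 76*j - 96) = j^2 - 8*j + 12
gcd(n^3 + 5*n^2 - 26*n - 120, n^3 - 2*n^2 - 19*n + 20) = n^2 - n - 20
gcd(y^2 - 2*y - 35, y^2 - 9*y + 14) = y - 7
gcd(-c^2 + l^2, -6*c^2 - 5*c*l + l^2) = c + l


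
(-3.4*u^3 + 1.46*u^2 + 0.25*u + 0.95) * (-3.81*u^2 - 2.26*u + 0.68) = 12.954*u^5 + 2.1214*u^4 - 6.5641*u^3 - 3.1917*u^2 - 1.977*u + 0.646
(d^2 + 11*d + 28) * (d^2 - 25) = d^4 + 11*d^3 + 3*d^2 - 275*d - 700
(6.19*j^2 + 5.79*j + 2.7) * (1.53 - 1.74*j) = -10.7706*j^3 - 0.603899999999999*j^2 + 4.1607*j + 4.131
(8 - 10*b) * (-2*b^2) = 20*b^3 - 16*b^2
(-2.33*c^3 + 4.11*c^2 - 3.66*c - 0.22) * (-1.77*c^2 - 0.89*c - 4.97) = 4.1241*c^5 - 5.201*c^4 + 14.4004*c^3 - 16.7799*c^2 + 18.386*c + 1.0934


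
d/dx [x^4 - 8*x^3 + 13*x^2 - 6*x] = 4*x^3 - 24*x^2 + 26*x - 6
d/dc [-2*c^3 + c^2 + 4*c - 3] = -6*c^2 + 2*c + 4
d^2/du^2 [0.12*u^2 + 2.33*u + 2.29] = 0.240000000000000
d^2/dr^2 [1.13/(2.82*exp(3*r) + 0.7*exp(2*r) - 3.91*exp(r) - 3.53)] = ((-28.6794*exp(2*r) - 3.164*exp(r) + 4.4183)*(2.82*exp(3*r) + 0.7*exp(2*r) - 3.91*exp(r) - 3.53) + 1.13*(8.46*exp(2*r) + 1.4*exp(r) - 3.91)*(16.92*exp(2*r) + 2.8*exp(r) - 7.82)*exp(r))*exp(r)/(2.82*exp(3*r) + 0.7*exp(2*r) - 3.91*exp(r) - 3.53)^3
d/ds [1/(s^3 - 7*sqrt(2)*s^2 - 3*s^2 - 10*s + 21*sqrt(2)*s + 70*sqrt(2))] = (-3*s^2 + 6*s + 14*sqrt(2)*s - 21*sqrt(2) + 10)/(s^3 - 7*sqrt(2)*s^2 - 3*s^2 - 10*s + 21*sqrt(2)*s + 70*sqrt(2))^2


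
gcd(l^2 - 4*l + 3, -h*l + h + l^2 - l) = l - 1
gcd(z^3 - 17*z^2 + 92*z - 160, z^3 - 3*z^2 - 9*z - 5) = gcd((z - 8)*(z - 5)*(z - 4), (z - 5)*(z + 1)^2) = z - 5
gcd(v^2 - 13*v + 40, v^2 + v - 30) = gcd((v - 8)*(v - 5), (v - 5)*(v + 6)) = v - 5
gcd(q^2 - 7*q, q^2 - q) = q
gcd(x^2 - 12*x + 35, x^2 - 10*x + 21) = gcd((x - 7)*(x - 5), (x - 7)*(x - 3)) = x - 7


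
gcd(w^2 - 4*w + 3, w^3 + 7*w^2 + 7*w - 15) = w - 1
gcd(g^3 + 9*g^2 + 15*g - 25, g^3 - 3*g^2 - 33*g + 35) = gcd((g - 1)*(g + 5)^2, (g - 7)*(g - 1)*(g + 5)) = g^2 + 4*g - 5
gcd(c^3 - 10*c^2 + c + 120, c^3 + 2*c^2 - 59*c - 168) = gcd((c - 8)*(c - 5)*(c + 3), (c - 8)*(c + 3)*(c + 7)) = c^2 - 5*c - 24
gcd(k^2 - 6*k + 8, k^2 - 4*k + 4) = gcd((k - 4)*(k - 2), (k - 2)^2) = k - 2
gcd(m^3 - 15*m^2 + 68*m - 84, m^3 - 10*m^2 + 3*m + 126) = m^2 - 13*m + 42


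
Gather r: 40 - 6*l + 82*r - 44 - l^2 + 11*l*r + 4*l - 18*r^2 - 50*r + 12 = -l^2 - 2*l - 18*r^2 + r*(11*l + 32) + 8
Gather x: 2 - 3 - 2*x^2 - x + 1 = -2*x^2 - x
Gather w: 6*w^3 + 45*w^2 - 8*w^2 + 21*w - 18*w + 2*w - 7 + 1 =6*w^3 + 37*w^2 + 5*w - 6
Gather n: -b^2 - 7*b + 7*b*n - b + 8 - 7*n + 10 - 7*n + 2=-b^2 - 8*b + n*(7*b - 14) + 20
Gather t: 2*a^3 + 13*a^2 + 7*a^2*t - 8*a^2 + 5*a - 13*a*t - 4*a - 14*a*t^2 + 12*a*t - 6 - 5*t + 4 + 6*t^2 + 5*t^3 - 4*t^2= 2*a^3 + 5*a^2 + a + 5*t^3 + t^2*(2 - 14*a) + t*(7*a^2 - a - 5) - 2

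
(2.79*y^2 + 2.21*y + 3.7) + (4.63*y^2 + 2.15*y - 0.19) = 7.42*y^2 + 4.36*y + 3.51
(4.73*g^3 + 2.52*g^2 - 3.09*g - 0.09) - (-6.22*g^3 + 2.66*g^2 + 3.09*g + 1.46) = 10.95*g^3 - 0.14*g^2 - 6.18*g - 1.55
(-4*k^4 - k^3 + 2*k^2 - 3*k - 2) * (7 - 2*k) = 8*k^5 - 26*k^4 - 11*k^3 + 20*k^2 - 17*k - 14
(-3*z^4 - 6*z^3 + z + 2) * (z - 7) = -3*z^5 + 15*z^4 + 42*z^3 + z^2 - 5*z - 14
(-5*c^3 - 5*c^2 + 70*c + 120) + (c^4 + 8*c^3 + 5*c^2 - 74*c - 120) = c^4 + 3*c^3 - 4*c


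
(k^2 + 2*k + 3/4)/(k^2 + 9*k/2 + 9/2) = (k + 1/2)/(k + 3)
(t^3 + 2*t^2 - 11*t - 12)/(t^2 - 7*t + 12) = (t^2 + 5*t + 4)/(t - 4)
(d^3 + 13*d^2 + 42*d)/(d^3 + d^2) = (d^2 + 13*d + 42)/(d*(d + 1))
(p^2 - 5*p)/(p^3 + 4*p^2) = (p - 5)/(p*(p + 4))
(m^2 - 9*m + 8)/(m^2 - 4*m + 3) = (m - 8)/(m - 3)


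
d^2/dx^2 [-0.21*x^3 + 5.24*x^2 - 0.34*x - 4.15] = 10.48 - 1.26*x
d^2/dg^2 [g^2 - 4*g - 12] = 2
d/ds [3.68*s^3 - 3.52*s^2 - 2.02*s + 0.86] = 11.04*s^2 - 7.04*s - 2.02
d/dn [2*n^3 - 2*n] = 6*n^2 - 2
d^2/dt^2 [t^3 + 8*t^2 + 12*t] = 6*t + 16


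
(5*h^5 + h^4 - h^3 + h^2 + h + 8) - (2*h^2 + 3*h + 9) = 5*h^5 + h^4 - h^3 - h^2 - 2*h - 1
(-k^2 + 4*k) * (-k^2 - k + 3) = k^4 - 3*k^3 - 7*k^2 + 12*k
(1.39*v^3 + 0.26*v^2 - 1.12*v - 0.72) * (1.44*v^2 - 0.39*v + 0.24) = 2.0016*v^5 - 0.1677*v^4 - 1.3806*v^3 - 0.5376*v^2 + 0.012*v - 0.1728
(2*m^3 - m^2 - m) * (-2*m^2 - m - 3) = -4*m^5 - 3*m^3 + 4*m^2 + 3*m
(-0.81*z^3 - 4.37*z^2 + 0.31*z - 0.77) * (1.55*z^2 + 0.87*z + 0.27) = -1.2555*z^5 - 7.4782*z^4 - 3.5401*z^3 - 2.1037*z^2 - 0.5862*z - 0.2079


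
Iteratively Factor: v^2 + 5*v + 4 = (v + 1)*(v + 4)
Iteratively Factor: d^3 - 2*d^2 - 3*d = (d + 1)*(d^2 - 3*d) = (d - 3)*(d + 1)*(d)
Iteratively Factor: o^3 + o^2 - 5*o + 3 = (o - 1)*(o^2 + 2*o - 3) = (o - 1)*(o + 3)*(o - 1)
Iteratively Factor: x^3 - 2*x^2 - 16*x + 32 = (x + 4)*(x^2 - 6*x + 8) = (x - 2)*(x + 4)*(x - 4)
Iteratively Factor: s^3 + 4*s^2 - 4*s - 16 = (s + 4)*(s^2 - 4) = (s + 2)*(s + 4)*(s - 2)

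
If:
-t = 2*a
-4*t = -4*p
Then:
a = -t/2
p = t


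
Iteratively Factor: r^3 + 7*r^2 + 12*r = (r)*(r^2 + 7*r + 12) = r*(r + 3)*(r + 4)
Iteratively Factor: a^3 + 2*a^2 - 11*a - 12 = (a + 4)*(a^2 - 2*a - 3) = (a - 3)*(a + 4)*(a + 1)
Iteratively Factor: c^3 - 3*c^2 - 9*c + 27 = (c - 3)*(c^2 - 9) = (c - 3)*(c + 3)*(c - 3)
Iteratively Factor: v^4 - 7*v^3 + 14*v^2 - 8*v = (v - 4)*(v^3 - 3*v^2 + 2*v) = v*(v - 4)*(v^2 - 3*v + 2) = v*(v - 4)*(v - 2)*(v - 1)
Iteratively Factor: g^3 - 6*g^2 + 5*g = (g)*(g^2 - 6*g + 5) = g*(g - 5)*(g - 1)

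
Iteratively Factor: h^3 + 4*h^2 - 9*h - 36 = (h + 4)*(h^2 - 9) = (h - 3)*(h + 4)*(h + 3)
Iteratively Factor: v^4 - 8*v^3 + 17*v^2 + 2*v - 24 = (v - 3)*(v^3 - 5*v^2 + 2*v + 8) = (v - 3)*(v - 2)*(v^2 - 3*v - 4) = (v - 4)*(v - 3)*(v - 2)*(v + 1)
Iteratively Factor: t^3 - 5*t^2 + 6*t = (t)*(t^2 - 5*t + 6) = t*(t - 3)*(t - 2)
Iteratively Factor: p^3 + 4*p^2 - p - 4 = (p + 1)*(p^2 + 3*p - 4) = (p + 1)*(p + 4)*(p - 1)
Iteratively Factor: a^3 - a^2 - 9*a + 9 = (a + 3)*(a^2 - 4*a + 3) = (a - 1)*(a + 3)*(a - 3)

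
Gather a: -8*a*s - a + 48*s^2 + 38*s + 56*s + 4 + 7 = a*(-8*s - 1) + 48*s^2 + 94*s + 11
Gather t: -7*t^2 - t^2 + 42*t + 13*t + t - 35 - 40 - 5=-8*t^2 + 56*t - 80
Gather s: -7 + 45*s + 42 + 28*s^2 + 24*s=28*s^2 + 69*s + 35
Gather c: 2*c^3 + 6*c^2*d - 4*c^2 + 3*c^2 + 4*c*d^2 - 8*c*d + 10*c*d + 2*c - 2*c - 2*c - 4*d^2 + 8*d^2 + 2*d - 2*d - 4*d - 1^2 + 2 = 2*c^3 + c^2*(6*d - 1) + c*(4*d^2 + 2*d - 2) + 4*d^2 - 4*d + 1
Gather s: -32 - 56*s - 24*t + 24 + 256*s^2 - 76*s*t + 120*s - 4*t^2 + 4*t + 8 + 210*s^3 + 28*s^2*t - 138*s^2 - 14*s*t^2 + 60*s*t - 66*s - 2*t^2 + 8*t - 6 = 210*s^3 + s^2*(28*t + 118) + s*(-14*t^2 - 16*t - 2) - 6*t^2 - 12*t - 6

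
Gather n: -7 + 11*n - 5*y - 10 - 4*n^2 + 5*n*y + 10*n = -4*n^2 + n*(5*y + 21) - 5*y - 17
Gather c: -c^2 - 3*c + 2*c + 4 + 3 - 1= -c^2 - c + 6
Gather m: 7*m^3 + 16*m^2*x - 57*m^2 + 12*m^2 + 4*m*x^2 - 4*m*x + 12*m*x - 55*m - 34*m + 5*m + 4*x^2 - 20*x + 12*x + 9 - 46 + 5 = 7*m^3 + m^2*(16*x - 45) + m*(4*x^2 + 8*x - 84) + 4*x^2 - 8*x - 32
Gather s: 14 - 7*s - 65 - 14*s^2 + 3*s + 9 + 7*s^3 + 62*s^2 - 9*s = 7*s^3 + 48*s^2 - 13*s - 42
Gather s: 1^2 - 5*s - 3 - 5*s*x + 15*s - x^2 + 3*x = s*(10 - 5*x) - x^2 + 3*x - 2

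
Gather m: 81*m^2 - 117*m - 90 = 81*m^2 - 117*m - 90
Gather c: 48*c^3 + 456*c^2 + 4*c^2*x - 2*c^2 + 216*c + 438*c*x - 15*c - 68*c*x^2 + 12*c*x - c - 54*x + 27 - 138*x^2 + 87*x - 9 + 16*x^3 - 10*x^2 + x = 48*c^3 + c^2*(4*x + 454) + c*(-68*x^2 + 450*x + 200) + 16*x^3 - 148*x^2 + 34*x + 18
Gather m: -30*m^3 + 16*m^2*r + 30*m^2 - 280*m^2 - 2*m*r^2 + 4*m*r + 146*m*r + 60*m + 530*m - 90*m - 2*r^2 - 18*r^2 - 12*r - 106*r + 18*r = -30*m^3 + m^2*(16*r - 250) + m*(-2*r^2 + 150*r + 500) - 20*r^2 - 100*r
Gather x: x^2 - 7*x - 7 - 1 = x^2 - 7*x - 8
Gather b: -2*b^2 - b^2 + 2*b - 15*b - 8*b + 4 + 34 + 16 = -3*b^2 - 21*b + 54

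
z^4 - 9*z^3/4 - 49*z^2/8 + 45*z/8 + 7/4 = (z - 7/2)*(z - 1)*(z + 1/4)*(z + 2)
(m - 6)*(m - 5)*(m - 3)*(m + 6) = m^4 - 8*m^3 - 21*m^2 + 288*m - 540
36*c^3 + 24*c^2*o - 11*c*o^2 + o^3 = (-6*c + o)^2*(c + o)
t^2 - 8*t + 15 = (t - 5)*(t - 3)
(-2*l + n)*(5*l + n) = -10*l^2 + 3*l*n + n^2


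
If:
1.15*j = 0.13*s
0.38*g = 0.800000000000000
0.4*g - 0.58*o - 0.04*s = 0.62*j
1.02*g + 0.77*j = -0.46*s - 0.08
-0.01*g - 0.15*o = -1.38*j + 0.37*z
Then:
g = 2.11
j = -0.46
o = 2.22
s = -4.07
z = -2.68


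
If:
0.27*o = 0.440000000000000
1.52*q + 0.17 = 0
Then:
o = 1.63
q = -0.11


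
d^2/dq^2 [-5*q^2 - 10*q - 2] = -10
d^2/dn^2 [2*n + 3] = 0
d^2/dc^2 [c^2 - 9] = 2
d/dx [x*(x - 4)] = 2*x - 4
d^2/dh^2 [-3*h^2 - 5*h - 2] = -6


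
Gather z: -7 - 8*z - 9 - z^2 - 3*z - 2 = -z^2 - 11*z - 18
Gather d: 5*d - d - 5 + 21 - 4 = 4*d + 12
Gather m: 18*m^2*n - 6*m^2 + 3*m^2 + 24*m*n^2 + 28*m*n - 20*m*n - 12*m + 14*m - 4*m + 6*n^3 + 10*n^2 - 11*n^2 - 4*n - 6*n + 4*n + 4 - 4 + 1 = m^2*(18*n - 3) + m*(24*n^2 + 8*n - 2) + 6*n^3 - n^2 - 6*n + 1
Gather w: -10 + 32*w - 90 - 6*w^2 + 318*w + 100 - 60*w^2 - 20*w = -66*w^2 + 330*w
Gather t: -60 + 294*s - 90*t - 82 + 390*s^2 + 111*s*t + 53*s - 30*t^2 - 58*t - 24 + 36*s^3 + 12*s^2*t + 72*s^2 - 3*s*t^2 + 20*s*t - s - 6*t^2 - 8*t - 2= 36*s^3 + 462*s^2 + 346*s + t^2*(-3*s - 36) + t*(12*s^2 + 131*s - 156) - 168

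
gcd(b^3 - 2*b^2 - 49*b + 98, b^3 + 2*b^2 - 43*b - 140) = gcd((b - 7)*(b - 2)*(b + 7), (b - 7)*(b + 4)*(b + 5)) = b - 7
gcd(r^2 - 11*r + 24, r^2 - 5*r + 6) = r - 3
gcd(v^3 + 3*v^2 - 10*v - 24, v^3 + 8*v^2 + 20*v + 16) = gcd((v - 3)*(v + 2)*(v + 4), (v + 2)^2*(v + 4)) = v^2 + 6*v + 8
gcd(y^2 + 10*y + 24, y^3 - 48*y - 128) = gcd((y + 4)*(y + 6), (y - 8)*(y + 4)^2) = y + 4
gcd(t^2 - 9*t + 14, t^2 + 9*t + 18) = 1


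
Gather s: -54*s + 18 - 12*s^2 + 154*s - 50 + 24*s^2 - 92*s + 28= 12*s^2 + 8*s - 4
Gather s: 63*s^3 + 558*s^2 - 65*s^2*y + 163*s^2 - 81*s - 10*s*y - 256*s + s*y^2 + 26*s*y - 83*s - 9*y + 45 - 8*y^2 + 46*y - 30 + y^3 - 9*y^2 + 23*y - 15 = 63*s^3 + s^2*(721 - 65*y) + s*(y^2 + 16*y - 420) + y^3 - 17*y^2 + 60*y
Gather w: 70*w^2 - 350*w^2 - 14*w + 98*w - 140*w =-280*w^2 - 56*w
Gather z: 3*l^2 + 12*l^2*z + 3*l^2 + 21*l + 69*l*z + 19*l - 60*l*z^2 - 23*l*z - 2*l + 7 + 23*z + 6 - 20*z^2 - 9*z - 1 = 6*l^2 + 38*l + z^2*(-60*l - 20) + z*(12*l^2 + 46*l + 14) + 12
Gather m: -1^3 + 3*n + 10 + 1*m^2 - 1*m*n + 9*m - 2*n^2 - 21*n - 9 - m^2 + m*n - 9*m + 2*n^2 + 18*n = 0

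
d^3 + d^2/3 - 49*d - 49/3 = (d - 7)*(d + 1/3)*(d + 7)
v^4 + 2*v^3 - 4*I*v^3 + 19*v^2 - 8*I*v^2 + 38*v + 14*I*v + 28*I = (v + 2)*(v - 7*I)*(v + I)*(v + 2*I)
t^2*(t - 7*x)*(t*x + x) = t^4*x - 7*t^3*x^2 + t^3*x - 7*t^2*x^2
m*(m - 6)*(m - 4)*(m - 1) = m^4 - 11*m^3 + 34*m^2 - 24*m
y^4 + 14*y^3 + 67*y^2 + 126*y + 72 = (y + 1)*(y + 3)*(y + 4)*(y + 6)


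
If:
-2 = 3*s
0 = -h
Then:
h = 0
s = -2/3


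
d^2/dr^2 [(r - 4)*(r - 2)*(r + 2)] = 6*r - 8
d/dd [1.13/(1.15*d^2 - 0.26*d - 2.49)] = (0.2938 - 2.599*d)/(-1.15*d^2 + 0.26*d + 2.49)^2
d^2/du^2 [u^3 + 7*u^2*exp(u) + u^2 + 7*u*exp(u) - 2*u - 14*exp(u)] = 7*u^2*exp(u) + 35*u*exp(u) + 6*u + 14*exp(u) + 2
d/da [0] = 0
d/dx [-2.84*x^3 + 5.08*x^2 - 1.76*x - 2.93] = -8.52*x^2 + 10.16*x - 1.76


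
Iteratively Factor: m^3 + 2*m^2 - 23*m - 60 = (m + 3)*(m^2 - m - 20) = (m - 5)*(m + 3)*(m + 4)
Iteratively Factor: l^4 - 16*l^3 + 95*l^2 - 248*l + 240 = (l - 4)*(l^3 - 12*l^2 + 47*l - 60) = (l - 4)^2*(l^2 - 8*l + 15) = (l - 4)^2*(l - 3)*(l - 5)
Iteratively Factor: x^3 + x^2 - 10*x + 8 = (x + 4)*(x^2 - 3*x + 2) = (x - 1)*(x + 4)*(x - 2)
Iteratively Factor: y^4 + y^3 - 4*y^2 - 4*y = (y - 2)*(y^3 + 3*y^2 + 2*y) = y*(y - 2)*(y^2 + 3*y + 2) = y*(y - 2)*(y + 2)*(y + 1)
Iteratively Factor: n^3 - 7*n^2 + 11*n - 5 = (n - 5)*(n^2 - 2*n + 1) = (n - 5)*(n - 1)*(n - 1)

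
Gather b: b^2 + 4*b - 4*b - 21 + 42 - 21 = b^2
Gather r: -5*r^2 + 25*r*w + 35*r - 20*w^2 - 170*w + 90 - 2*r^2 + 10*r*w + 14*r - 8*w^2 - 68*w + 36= -7*r^2 + r*(35*w + 49) - 28*w^2 - 238*w + 126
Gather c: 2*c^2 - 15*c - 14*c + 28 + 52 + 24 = 2*c^2 - 29*c + 104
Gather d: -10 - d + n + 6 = -d + n - 4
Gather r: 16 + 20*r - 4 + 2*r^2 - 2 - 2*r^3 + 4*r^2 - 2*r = -2*r^3 + 6*r^2 + 18*r + 10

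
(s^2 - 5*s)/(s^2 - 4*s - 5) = s/(s + 1)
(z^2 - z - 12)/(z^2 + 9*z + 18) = (z - 4)/(z + 6)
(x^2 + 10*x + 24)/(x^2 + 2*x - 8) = (x + 6)/(x - 2)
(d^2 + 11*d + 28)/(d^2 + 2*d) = (d^2 + 11*d + 28)/(d*(d + 2))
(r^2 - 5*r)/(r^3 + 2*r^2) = (r - 5)/(r*(r + 2))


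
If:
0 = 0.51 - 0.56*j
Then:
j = 0.91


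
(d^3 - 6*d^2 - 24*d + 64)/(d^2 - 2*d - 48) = (d^2 + 2*d - 8)/(d + 6)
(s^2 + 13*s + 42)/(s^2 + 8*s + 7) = (s + 6)/(s + 1)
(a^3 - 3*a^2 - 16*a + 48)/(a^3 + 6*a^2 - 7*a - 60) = (a - 4)/(a + 5)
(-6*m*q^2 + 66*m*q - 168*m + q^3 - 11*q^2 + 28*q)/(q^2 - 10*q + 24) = (-6*m*q + 42*m + q^2 - 7*q)/(q - 6)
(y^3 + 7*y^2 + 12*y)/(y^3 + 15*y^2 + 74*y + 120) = y*(y + 3)/(y^2 + 11*y + 30)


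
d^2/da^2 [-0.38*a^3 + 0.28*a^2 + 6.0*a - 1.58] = 0.56 - 2.28*a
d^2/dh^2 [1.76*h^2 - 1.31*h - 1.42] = 3.52000000000000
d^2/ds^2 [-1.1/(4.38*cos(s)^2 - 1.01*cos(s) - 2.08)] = (-84.41136*(1 - cos(s)^2)^2 + 14.59854*cos(s)^3 - 83.41355*cos(s)^2 - 26.8862*cos(s) + 106.69846)/(-4.38*cos(s)^2 + 1.01*cos(s) + 2.08)^3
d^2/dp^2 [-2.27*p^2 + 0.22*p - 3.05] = -4.54000000000000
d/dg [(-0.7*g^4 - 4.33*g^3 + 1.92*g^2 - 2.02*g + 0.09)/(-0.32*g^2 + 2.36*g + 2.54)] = (0.448*g^5 - 3.5704*g^4 - 27.5496*g^3 - 29.1098*g^2 + 9.8112*g - 5.3432)/(0.1024*g^4 - 1.5104*g^3 + 3.944*g^2 + 11.9888*g + 6.4516)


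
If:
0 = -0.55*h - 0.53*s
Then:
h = -0.963636363636364*s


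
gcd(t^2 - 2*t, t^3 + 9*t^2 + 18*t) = t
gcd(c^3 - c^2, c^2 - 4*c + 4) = 1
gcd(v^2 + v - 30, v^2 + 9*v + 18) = v + 6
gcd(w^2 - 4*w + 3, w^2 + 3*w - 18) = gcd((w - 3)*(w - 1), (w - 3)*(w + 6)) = w - 3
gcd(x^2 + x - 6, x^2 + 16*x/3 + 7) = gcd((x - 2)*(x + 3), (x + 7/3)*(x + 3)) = x + 3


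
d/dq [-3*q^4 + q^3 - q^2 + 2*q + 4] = -12*q^3 + 3*q^2 - 2*q + 2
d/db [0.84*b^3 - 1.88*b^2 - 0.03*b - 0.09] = 2.52*b^2 - 3.76*b - 0.03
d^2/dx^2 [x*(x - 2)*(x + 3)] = 6*x + 2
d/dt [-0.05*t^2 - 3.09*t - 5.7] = -0.1*t - 3.09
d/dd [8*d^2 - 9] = 16*d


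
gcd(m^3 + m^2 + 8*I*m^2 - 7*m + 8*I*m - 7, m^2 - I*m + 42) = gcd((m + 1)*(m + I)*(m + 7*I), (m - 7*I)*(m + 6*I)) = 1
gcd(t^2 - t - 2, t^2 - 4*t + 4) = t - 2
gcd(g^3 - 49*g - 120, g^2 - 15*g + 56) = g - 8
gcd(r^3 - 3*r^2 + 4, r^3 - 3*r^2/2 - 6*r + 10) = r^2 - 4*r + 4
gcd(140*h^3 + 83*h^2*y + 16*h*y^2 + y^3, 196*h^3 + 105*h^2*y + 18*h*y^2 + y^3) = 28*h^2 + 11*h*y + y^2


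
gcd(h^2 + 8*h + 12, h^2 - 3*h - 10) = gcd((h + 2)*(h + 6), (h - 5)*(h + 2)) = h + 2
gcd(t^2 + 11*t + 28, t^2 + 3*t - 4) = t + 4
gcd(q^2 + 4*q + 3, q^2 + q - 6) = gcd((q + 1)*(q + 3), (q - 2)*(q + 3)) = q + 3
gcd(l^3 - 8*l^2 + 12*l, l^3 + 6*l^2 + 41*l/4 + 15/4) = 1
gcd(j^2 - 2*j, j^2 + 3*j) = j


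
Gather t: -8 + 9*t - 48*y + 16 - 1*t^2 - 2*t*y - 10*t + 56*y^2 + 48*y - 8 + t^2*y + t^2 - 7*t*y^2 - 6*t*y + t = t^2*y + t*(-7*y^2 - 8*y) + 56*y^2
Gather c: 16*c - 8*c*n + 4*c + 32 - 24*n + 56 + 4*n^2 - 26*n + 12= c*(20 - 8*n) + 4*n^2 - 50*n + 100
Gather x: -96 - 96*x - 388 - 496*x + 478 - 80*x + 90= 84 - 672*x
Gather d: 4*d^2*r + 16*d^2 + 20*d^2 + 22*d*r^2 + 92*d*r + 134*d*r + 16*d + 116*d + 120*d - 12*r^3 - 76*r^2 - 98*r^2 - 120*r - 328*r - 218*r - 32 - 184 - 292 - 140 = d^2*(4*r + 36) + d*(22*r^2 + 226*r + 252) - 12*r^3 - 174*r^2 - 666*r - 648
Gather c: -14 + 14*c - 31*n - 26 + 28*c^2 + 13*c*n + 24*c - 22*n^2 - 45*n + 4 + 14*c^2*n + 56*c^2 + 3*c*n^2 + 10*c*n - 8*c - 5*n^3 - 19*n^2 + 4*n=c^2*(14*n + 84) + c*(3*n^2 + 23*n + 30) - 5*n^3 - 41*n^2 - 72*n - 36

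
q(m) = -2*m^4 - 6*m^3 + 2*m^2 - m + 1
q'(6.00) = -2353.00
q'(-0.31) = -3.73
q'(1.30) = -43.80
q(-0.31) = 1.66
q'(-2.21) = -11.40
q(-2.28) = 30.74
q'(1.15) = -32.37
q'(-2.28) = -8.87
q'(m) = -8*m^3 - 18*m^2 + 4*m - 1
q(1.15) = -10.13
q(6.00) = -3821.00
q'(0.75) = -11.50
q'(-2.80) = 22.30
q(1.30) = -15.81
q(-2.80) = 28.26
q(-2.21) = 30.03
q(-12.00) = -30803.00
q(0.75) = -1.79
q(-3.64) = -30.59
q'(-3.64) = 131.78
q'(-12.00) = 11183.00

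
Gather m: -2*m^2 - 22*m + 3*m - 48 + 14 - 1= -2*m^2 - 19*m - 35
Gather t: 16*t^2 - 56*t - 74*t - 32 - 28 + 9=16*t^2 - 130*t - 51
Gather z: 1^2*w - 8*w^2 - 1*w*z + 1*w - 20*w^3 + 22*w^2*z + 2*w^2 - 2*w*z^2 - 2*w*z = -20*w^3 - 6*w^2 - 2*w*z^2 + 2*w + z*(22*w^2 - 3*w)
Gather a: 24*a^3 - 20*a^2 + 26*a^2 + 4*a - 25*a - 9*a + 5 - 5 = 24*a^3 + 6*a^2 - 30*a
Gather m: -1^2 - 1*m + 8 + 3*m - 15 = 2*m - 8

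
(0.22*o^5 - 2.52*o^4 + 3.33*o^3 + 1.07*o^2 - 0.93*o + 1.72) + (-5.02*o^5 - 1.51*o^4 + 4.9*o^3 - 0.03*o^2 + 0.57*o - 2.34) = -4.8*o^5 - 4.03*o^4 + 8.23*o^3 + 1.04*o^2 - 0.36*o - 0.62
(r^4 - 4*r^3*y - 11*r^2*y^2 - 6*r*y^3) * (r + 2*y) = r^5 - 2*r^4*y - 19*r^3*y^2 - 28*r^2*y^3 - 12*r*y^4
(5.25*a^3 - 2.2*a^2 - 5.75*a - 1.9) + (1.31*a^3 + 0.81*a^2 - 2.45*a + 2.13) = 6.56*a^3 - 1.39*a^2 - 8.2*a + 0.23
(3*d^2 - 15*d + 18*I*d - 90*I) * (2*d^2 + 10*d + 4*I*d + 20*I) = 6*d^4 + 48*I*d^3 - 222*d^2 - 1200*I*d + 1800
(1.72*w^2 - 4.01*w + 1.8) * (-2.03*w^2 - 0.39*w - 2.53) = -3.4916*w^4 + 7.4695*w^3 - 6.4417*w^2 + 9.4433*w - 4.554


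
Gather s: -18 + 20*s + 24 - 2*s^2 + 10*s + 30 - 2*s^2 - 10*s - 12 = -4*s^2 + 20*s + 24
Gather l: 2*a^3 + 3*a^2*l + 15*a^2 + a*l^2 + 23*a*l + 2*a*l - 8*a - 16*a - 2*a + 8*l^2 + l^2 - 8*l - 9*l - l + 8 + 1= 2*a^3 + 15*a^2 - 26*a + l^2*(a + 9) + l*(3*a^2 + 25*a - 18) + 9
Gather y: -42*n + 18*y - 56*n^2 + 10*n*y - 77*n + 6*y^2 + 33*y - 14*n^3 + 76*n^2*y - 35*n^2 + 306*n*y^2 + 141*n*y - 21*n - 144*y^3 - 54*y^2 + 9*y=-14*n^3 - 91*n^2 - 140*n - 144*y^3 + y^2*(306*n - 48) + y*(76*n^2 + 151*n + 60)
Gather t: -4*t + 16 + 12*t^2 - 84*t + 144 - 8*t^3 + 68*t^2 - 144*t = -8*t^3 + 80*t^2 - 232*t + 160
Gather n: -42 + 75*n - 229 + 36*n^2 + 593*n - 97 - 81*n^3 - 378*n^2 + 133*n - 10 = -81*n^3 - 342*n^2 + 801*n - 378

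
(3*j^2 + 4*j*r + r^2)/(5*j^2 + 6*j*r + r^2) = (3*j + r)/(5*j + r)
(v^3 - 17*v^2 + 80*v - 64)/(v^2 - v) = v - 16 + 64/v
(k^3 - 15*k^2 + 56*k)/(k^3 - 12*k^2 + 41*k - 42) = k*(k - 8)/(k^2 - 5*k + 6)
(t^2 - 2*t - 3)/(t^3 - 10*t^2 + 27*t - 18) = (t + 1)/(t^2 - 7*t + 6)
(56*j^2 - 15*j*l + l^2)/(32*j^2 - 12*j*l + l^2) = (7*j - l)/(4*j - l)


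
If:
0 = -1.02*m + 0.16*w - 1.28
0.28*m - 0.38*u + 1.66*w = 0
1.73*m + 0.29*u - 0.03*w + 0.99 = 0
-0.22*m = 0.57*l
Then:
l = 0.43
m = -1.11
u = 3.29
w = 0.94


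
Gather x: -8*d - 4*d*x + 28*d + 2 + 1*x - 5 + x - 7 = 20*d + x*(2 - 4*d) - 10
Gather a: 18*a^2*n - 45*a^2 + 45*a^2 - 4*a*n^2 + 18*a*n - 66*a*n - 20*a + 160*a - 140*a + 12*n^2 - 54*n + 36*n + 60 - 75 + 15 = 18*a^2*n + a*(-4*n^2 - 48*n) + 12*n^2 - 18*n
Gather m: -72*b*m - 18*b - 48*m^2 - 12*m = -18*b - 48*m^2 + m*(-72*b - 12)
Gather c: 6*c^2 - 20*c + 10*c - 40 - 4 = 6*c^2 - 10*c - 44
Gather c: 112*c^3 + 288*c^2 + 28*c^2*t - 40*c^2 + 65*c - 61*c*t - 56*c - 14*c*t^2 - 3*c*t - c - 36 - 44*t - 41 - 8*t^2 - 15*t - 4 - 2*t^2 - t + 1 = 112*c^3 + c^2*(28*t + 248) + c*(-14*t^2 - 64*t + 8) - 10*t^2 - 60*t - 80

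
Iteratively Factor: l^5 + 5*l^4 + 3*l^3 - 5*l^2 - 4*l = (l + 1)*(l^4 + 4*l^3 - l^2 - 4*l) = (l + 1)*(l + 4)*(l^3 - l) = (l - 1)*(l + 1)*(l + 4)*(l^2 + l) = l*(l - 1)*(l + 1)*(l + 4)*(l + 1)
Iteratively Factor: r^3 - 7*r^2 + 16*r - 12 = (r - 2)*(r^2 - 5*r + 6) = (r - 2)^2*(r - 3)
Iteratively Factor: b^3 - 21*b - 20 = (b + 4)*(b^2 - 4*b - 5) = (b - 5)*(b + 4)*(b + 1)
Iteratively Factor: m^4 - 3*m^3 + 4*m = (m - 2)*(m^3 - m^2 - 2*m) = m*(m - 2)*(m^2 - m - 2) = m*(m - 2)*(m + 1)*(m - 2)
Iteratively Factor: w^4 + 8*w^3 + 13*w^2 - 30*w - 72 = (w + 3)*(w^3 + 5*w^2 - 2*w - 24) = (w + 3)^2*(w^2 + 2*w - 8) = (w - 2)*(w + 3)^2*(w + 4)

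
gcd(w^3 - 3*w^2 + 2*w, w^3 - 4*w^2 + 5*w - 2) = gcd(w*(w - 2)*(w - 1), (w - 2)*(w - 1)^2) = w^2 - 3*w + 2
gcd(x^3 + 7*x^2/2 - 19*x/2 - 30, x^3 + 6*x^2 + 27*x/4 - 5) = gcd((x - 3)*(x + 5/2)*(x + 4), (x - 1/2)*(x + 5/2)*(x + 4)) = x^2 + 13*x/2 + 10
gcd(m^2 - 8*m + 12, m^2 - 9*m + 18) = m - 6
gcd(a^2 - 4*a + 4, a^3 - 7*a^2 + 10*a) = a - 2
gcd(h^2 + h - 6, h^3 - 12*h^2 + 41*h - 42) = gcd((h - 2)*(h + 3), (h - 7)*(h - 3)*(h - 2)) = h - 2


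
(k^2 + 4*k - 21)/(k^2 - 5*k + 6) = (k + 7)/(k - 2)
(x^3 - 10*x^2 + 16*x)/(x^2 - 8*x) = x - 2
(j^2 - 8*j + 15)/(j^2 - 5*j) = (j - 3)/j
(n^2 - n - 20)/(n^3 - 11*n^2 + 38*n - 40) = (n + 4)/(n^2 - 6*n + 8)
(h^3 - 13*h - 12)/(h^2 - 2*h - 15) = (h^2 - 3*h - 4)/(h - 5)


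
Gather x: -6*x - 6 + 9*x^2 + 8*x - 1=9*x^2 + 2*x - 7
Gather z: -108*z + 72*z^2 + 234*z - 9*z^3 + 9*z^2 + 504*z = -9*z^3 + 81*z^2 + 630*z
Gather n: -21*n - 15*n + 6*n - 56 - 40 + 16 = -30*n - 80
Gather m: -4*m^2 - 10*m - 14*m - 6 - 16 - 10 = -4*m^2 - 24*m - 32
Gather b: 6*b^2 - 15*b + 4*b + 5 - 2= 6*b^2 - 11*b + 3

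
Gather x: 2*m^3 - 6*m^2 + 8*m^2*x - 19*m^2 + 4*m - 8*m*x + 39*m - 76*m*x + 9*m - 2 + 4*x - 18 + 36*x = 2*m^3 - 25*m^2 + 52*m + x*(8*m^2 - 84*m + 40) - 20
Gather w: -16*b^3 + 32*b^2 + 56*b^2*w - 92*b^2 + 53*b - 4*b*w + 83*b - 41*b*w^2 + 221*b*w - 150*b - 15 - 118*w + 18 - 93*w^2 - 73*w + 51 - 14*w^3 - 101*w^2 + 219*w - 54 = -16*b^3 - 60*b^2 - 14*b - 14*w^3 + w^2*(-41*b - 194) + w*(56*b^2 + 217*b + 28)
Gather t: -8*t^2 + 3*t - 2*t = -8*t^2 + t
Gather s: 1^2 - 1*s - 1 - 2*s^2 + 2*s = -2*s^2 + s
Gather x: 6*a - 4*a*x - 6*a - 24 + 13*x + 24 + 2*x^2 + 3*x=2*x^2 + x*(16 - 4*a)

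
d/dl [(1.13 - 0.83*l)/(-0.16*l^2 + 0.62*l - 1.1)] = (-0.1328*l^2 + 0.3616*l + 0.2124)/(0.0256*l^4 - 0.1984*l^3 + 0.7364*l^2 - 1.364*l + 1.21)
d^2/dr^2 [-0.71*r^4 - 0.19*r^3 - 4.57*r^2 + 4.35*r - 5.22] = -8.52*r^2 - 1.14*r - 9.14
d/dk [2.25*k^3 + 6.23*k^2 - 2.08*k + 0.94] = 6.75*k^2 + 12.46*k - 2.08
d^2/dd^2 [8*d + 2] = 0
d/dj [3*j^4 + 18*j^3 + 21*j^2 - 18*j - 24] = 12*j^3 + 54*j^2 + 42*j - 18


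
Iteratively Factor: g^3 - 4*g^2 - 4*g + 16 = (g - 2)*(g^2 - 2*g - 8) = (g - 4)*(g - 2)*(g + 2)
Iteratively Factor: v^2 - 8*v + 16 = (v - 4)*(v - 4)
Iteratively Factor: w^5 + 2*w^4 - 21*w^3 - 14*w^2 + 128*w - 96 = (w - 3)*(w^4 + 5*w^3 - 6*w^2 - 32*w + 32) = (w - 3)*(w + 4)*(w^3 + w^2 - 10*w + 8) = (w - 3)*(w + 4)^2*(w^2 - 3*w + 2) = (w - 3)*(w - 1)*(w + 4)^2*(w - 2)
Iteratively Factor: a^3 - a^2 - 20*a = (a - 5)*(a^2 + 4*a) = a*(a - 5)*(a + 4)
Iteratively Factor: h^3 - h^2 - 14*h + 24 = (h + 4)*(h^2 - 5*h + 6) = (h - 3)*(h + 4)*(h - 2)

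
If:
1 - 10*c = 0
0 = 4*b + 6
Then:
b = -3/2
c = 1/10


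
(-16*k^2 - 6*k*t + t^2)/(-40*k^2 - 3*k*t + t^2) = (2*k + t)/(5*k + t)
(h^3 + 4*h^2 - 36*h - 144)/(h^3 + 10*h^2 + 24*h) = (h - 6)/h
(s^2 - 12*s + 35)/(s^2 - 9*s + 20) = (s - 7)/(s - 4)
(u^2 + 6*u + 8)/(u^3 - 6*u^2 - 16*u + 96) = (u + 2)/(u^2 - 10*u + 24)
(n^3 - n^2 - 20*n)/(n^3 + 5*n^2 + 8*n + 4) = n*(n^2 - n - 20)/(n^3 + 5*n^2 + 8*n + 4)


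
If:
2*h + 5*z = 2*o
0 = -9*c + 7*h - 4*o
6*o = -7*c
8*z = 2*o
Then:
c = 0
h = 0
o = 0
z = 0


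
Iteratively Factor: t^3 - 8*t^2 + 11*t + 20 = (t - 5)*(t^2 - 3*t - 4) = (t - 5)*(t - 4)*(t + 1)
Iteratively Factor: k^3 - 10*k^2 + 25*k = (k - 5)*(k^2 - 5*k) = k*(k - 5)*(k - 5)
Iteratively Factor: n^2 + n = (n + 1)*(n)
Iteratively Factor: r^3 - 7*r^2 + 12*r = (r)*(r^2 - 7*r + 12) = r*(r - 4)*(r - 3)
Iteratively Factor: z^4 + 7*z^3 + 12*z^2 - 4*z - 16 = (z + 2)*(z^3 + 5*z^2 + 2*z - 8) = (z + 2)^2*(z^2 + 3*z - 4) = (z + 2)^2*(z + 4)*(z - 1)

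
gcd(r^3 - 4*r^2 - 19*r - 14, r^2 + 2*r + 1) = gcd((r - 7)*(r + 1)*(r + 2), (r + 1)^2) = r + 1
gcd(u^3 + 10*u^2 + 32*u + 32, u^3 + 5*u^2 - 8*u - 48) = u^2 + 8*u + 16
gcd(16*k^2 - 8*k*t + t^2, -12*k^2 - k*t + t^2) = -4*k + t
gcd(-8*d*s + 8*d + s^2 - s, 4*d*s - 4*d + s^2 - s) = s - 1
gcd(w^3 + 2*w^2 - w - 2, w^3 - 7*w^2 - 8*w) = w + 1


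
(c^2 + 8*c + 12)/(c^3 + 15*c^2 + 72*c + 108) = (c + 2)/(c^2 + 9*c + 18)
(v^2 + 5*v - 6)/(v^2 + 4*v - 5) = (v + 6)/(v + 5)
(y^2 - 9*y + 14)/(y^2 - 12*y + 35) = (y - 2)/(y - 5)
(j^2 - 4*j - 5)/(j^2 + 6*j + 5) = (j - 5)/(j + 5)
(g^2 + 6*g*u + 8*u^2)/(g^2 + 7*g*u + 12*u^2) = (g + 2*u)/(g + 3*u)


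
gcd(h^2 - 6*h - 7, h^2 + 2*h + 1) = h + 1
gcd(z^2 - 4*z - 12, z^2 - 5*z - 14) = z + 2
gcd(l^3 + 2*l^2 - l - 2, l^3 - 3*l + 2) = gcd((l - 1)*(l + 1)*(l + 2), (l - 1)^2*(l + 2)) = l^2 + l - 2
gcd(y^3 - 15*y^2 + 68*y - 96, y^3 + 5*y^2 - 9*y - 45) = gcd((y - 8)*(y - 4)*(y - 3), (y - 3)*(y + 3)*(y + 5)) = y - 3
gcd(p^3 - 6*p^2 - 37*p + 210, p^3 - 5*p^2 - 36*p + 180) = p^2 + p - 30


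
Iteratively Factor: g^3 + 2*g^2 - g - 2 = (g + 1)*(g^2 + g - 2) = (g - 1)*(g + 1)*(g + 2)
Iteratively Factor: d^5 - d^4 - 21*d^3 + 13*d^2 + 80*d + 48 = (d - 3)*(d^4 + 2*d^3 - 15*d^2 - 32*d - 16) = (d - 3)*(d + 1)*(d^3 + d^2 - 16*d - 16) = (d - 3)*(d + 1)^2*(d^2 - 16) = (d - 3)*(d + 1)^2*(d + 4)*(d - 4)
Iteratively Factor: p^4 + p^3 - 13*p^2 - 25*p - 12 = (p + 1)*(p^3 - 13*p - 12) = (p - 4)*(p + 1)*(p^2 + 4*p + 3) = (p - 4)*(p + 1)*(p + 3)*(p + 1)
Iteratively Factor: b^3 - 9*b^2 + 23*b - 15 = (b - 3)*(b^2 - 6*b + 5) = (b - 3)*(b - 1)*(b - 5)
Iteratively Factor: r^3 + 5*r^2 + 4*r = (r + 1)*(r^2 + 4*r) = r*(r + 1)*(r + 4)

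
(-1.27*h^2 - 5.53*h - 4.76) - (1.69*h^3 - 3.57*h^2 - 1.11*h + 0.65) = -1.69*h^3 + 2.3*h^2 - 4.42*h - 5.41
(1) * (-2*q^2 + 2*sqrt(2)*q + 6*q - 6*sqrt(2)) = -2*q^2 + 2*sqrt(2)*q + 6*q - 6*sqrt(2)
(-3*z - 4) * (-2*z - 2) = 6*z^2 + 14*z + 8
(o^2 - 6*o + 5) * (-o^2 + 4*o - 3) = -o^4 + 10*o^3 - 32*o^2 + 38*o - 15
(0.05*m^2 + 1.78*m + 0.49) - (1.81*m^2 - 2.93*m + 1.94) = -1.76*m^2 + 4.71*m - 1.45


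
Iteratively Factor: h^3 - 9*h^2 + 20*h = (h - 4)*(h^2 - 5*h) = h*(h - 4)*(h - 5)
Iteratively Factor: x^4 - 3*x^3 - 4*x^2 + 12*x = (x - 2)*(x^3 - x^2 - 6*x) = (x - 3)*(x - 2)*(x^2 + 2*x) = x*(x - 3)*(x - 2)*(x + 2)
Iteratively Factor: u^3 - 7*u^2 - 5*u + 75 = (u + 3)*(u^2 - 10*u + 25) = (u - 5)*(u + 3)*(u - 5)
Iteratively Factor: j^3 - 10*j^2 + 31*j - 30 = (j - 5)*(j^2 - 5*j + 6) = (j - 5)*(j - 2)*(j - 3)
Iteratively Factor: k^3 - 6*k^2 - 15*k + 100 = (k - 5)*(k^2 - k - 20) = (k - 5)*(k + 4)*(k - 5)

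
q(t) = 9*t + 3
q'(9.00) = 9.00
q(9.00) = 84.00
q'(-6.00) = 9.00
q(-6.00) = -51.00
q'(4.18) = 9.00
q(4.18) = 40.62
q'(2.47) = 9.00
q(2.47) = 25.23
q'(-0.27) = 9.00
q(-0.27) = 0.57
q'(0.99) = 9.00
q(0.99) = 11.91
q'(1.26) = 9.00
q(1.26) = 14.34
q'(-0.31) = 9.00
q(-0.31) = 0.21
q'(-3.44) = 9.00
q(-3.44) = -27.96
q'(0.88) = 9.00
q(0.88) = 10.92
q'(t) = 9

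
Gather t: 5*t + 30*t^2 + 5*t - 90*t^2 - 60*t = -60*t^2 - 50*t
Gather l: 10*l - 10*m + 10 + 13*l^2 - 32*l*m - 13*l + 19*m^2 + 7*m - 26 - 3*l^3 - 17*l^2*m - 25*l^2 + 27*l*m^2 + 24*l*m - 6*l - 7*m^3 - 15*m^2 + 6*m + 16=-3*l^3 + l^2*(-17*m - 12) + l*(27*m^2 - 8*m - 9) - 7*m^3 + 4*m^2 + 3*m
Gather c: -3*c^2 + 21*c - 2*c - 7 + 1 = -3*c^2 + 19*c - 6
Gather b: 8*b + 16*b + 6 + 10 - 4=24*b + 12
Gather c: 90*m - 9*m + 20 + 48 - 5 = 81*m + 63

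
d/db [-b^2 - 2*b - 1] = -2*b - 2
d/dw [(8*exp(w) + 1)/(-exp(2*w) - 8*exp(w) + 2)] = 2*(4*exp(2*w) + exp(w) + 12)*exp(w)/(exp(4*w) + 16*exp(3*w) + 60*exp(2*w) - 32*exp(w) + 4)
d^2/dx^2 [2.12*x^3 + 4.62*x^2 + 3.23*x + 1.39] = 12.72*x + 9.24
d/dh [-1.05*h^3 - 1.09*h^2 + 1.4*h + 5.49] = -3.15*h^2 - 2.18*h + 1.4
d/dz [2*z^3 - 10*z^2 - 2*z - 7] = 6*z^2 - 20*z - 2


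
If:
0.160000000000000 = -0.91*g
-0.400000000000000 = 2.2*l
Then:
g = -0.18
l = -0.18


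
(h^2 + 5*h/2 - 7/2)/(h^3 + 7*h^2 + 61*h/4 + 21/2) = 2*(h - 1)/(2*h^2 + 7*h + 6)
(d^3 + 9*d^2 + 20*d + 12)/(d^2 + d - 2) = (d^2 + 7*d + 6)/(d - 1)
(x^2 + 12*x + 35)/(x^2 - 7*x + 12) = (x^2 + 12*x + 35)/(x^2 - 7*x + 12)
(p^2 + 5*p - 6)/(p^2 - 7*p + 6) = (p + 6)/(p - 6)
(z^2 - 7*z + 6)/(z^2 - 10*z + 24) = (z - 1)/(z - 4)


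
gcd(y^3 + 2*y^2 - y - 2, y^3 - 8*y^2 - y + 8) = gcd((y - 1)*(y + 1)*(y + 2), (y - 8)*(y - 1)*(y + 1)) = y^2 - 1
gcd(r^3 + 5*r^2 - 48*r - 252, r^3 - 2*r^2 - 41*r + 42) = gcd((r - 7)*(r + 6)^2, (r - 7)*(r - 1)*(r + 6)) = r^2 - r - 42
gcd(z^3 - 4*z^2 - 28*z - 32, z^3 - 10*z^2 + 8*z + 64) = z^2 - 6*z - 16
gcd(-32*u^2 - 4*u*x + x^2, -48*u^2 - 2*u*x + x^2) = -8*u + x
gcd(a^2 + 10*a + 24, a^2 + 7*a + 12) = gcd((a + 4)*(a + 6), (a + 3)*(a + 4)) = a + 4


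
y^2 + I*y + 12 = (y - 3*I)*(y + 4*I)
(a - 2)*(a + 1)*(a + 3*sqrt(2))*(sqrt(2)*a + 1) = sqrt(2)*a^4 - sqrt(2)*a^3 + 7*a^3 - 7*a^2 + sqrt(2)*a^2 - 14*a - 3*sqrt(2)*a - 6*sqrt(2)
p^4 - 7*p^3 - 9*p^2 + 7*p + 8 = (p - 8)*(p - 1)*(p + 1)^2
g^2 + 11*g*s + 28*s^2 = (g + 4*s)*(g + 7*s)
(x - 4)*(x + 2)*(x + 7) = x^3 + 5*x^2 - 22*x - 56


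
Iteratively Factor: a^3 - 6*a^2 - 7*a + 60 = (a - 4)*(a^2 - 2*a - 15) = (a - 5)*(a - 4)*(a + 3)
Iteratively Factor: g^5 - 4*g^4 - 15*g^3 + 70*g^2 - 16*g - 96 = (g + 4)*(g^4 - 8*g^3 + 17*g^2 + 2*g - 24) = (g + 1)*(g + 4)*(g^3 - 9*g^2 + 26*g - 24) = (g - 2)*(g + 1)*(g + 4)*(g^2 - 7*g + 12) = (g - 3)*(g - 2)*(g + 1)*(g + 4)*(g - 4)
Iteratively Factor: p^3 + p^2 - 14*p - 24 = (p + 3)*(p^2 - 2*p - 8) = (p + 2)*(p + 3)*(p - 4)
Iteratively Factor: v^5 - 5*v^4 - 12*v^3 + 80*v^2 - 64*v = (v - 1)*(v^4 - 4*v^3 - 16*v^2 + 64*v) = (v - 4)*(v - 1)*(v^3 - 16*v) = (v - 4)*(v - 1)*(v + 4)*(v^2 - 4*v) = (v - 4)^2*(v - 1)*(v + 4)*(v)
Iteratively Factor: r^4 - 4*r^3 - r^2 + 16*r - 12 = (r - 1)*(r^3 - 3*r^2 - 4*r + 12) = (r - 2)*(r - 1)*(r^2 - r - 6) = (r - 2)*(r - 1)*(r + 2)*(r - 3)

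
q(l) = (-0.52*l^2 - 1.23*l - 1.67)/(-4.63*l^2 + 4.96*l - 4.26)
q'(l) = (-1.04*l - 1.23)/(-4.63*l^2 + 4.96*l - 4.26) + (9.26*l - 4.96)*(-0.52*l^2 - 1.23*l - 1.67)/(-4.63*l^2 + 4.96*l - 4.26)^2 = (-8.2741*l^2 - 11.0338*l + 13.523)/(21.4369*l^4 - 45.9296*l^3 + 64.0492*l^2 - 42.2592*l + 18.1476)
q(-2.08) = 0.04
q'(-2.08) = 0.00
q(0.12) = 0.49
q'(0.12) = 0.87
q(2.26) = 0.43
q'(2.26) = -0.19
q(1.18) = 0.79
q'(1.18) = -0.47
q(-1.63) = 0.04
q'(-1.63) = 0.02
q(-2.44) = 0.04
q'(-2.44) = -0.00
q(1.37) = 0.70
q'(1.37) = -0.45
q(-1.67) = 0.04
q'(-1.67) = 0.01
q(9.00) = 0.16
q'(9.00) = -0.01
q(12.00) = 0.15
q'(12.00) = -0.00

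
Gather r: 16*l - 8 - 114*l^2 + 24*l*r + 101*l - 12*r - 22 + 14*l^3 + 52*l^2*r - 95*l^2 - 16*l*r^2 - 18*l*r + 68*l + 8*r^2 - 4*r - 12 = 14*l^3 - 209*l^2 + 185*l + r^2*(8 - 16*l) + r*(52*l^2 + 6*l - 16) - 42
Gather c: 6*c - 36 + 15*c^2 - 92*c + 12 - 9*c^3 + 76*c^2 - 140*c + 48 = -9*c^3 + 91*c^2 - 226*c + 24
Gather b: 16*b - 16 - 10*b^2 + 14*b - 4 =-10*b^2 + 30*b - 20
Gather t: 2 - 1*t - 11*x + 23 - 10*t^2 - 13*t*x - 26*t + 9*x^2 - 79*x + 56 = -10*t^2 + t*(-13*x - 27) + 9*x^2 - 90*x + 81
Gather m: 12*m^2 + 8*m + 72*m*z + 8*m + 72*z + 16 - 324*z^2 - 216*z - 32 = 12*m^2 + m*(72*z + 16) - 324*z^2 - 144*z - 16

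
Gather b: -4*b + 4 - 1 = 3 - 4*b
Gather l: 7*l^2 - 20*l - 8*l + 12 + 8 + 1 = 7*l^2 - 28*l + 21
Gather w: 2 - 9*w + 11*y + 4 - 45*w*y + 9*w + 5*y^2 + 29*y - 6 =-45*w*y + 5*y^2 + 40*y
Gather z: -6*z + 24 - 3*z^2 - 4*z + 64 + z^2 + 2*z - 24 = -2*z^2 - 8*z + 64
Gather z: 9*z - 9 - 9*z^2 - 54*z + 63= -9*z^2 - 45*z + 54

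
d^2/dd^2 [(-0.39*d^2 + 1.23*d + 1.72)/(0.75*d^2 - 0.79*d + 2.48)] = (-2.22044604925031e-16*d^4 + 0.921600000000001*d^3 + 10.1574*d^2 - 19.8414*d - 4.229176)/(0.421875*d^6 - 1.333125*d^5 + 5.589225*d^4 - 9.309439*d^3 + 18.481704*d^2 - 14.576448*d + 15.252992)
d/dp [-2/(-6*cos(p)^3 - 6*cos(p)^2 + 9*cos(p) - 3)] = 8*(4*cos(p) + 3*cos(2*p))*sin(p)/(3*(-4*sin(p)^2 - 3*cos(p) + cos(3*p) + 6)^2)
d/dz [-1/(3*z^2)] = 2/(3*z^3)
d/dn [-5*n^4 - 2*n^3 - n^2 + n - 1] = -20*n^3 - 6*n^2 - 2*n + 1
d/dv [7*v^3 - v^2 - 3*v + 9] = 21*v^2 - 2*v - 3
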